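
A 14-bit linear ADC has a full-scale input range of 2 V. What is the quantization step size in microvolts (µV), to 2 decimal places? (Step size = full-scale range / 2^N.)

2 V / 2^14 = 2 / 16,384 V = 122.07 µV.

122.07 µV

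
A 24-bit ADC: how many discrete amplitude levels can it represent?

2^24 = 16,777,216.

16,777,216 levels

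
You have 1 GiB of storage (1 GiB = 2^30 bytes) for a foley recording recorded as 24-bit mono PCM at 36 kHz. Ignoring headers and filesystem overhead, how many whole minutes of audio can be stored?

165 minutes

Uncompressed byte rate = 36,000 × 3 × 1 = 108,000 bytes/s.
Capacity = 1 × 1,073,741,824 = 1,073,741,824 bytes.
1,073,741,824 / 108,000 ≈ 9942.05 s → 165 minutes.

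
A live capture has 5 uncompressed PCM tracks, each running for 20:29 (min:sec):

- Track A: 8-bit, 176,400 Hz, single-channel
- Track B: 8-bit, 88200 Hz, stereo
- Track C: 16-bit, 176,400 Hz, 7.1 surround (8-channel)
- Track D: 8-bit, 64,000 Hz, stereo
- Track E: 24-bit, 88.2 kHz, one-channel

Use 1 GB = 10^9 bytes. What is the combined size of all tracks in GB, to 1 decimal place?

4.4 GB

20:29 (min:sec) = 1,229 s.
Track A: 176,400 × 1,229 × 1 × 1 = 216,795,600 bytes.
Track B: 88,200 × 1,229 × 1 × 2 = 216,795,600 bytes.
Track C: 176,400 × 1,229 × 2 × 8 = 3,468,729,600 bytes.
Track D: 64,000 × 1,229 × 1 × 2 = 157,312,000 bytes.
Track E: 88,200 × 1,229 × 3 × 1 = 325,193,400 bytes.
Total = 4,384,826,200 bytes = 4.4 GB.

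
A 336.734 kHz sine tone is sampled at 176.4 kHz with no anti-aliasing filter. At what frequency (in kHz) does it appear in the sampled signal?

16.066 kHz

Nyquist = 176,400/2 = 88,200 Hz; 336,734 Hz exceeds it.
Alias = |336,734 − 2×176,400| = |336,734 − 352,800| = 16,066 Hz = 16.066 kHz.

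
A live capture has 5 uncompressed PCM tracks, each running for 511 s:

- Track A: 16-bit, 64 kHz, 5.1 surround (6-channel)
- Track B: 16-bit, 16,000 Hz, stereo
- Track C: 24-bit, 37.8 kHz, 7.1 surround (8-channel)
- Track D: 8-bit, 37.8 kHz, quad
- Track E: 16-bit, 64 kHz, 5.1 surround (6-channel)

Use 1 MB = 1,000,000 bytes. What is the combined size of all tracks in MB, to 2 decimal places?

1358.44 MB

Track A: 64,000 × 511 × 2 × 6 = 392,448,000 bytes.
Track B: 16,000 × 511 × 2 × 2 = 32,704,000 bytes.
Track C: 37,800 × 511 × 3 × 8 = 463,579,200 bytes.
Track D: 37,800 × 511 × 1 × 4 = 77,263,200 bytes.
Track E: 64,000 × 511 × 2 × 6 = 392,448,000 bytes.
Total = 1,358,442,400 bytes = 1358.44 MB.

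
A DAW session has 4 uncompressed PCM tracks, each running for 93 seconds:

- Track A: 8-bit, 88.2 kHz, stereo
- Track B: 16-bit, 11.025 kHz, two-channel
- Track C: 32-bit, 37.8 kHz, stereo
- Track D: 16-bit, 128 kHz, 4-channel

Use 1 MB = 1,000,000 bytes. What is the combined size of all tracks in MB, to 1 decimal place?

Track A: 88,200 × 93 × 1 × 2 = 16,405,200 bytes.
Track B: 11,025 × 93 × 2 × 2 = 4,101,300 bytes.
Track C: 37,800 × 93 × 4 × 2 = 28,123,200 bytes.
Track D: 128,000 × 93 × 2 × 4 = 95,232,000 bytes.
Total = 143,861,700 bytes = 143.9 MB.

143.9 MB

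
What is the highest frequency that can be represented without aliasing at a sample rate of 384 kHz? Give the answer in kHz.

192 kHz

Nyquist frequency = sample rate / 2 = 384,000 / 2 = 192 kHz.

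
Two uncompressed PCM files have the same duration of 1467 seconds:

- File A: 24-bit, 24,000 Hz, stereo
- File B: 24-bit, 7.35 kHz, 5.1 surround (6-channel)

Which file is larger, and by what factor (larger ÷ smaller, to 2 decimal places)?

File A: 24,000 × 3 × 2 = 144,000 bytes/s.
File B: 7,350 × 3 × 6 = 132,300 bytes/s.
File A is larger; ratio = 211,248,000 / 194,084,100 = 1.09.

File A, by a factor of 1.09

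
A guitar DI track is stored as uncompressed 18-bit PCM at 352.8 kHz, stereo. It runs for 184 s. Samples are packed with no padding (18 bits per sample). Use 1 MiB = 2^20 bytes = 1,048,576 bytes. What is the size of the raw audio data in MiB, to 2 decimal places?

Bits = 352,800 × 184 × 18 × 2 = 2,336,947,200 bits = 292,118,400 bytes.
292,118,400 / 1,048,576 = 278.59 MiB.

278.59 MiB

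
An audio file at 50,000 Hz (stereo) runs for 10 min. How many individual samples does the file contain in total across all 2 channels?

60,000,000 samples

10 min = 600 s.
50,000 × 600 s × 2 ch = 60,000,000 samples.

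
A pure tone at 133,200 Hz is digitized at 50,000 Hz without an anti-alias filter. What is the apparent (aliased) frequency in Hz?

Nyquist = 50,000/2 = 25,000 Hz; 133,200 Hz exceeds it.
Alias = |133,200 − 3×50,000| = |133,200 − 150,000| = 16,800 Hz.

16,800 Hz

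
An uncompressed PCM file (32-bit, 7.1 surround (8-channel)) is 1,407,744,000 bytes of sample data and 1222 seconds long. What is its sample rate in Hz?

36,000 Hz

Bytes = sample_rate × seconds × bytes_per_sample × channels.
sample_rate = 1,407,744,000 / (1,222 × 4 × 8) = 1,407,744,000 / 39,104 = 36,000 Hz.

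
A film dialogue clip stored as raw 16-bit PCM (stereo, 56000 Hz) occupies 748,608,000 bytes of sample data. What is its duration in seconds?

3,342 seconds

Byte rate = 56,000 × 2 × 2 = 224,000 bytes/s.
Duration = 748,608,000 / 224,000 = 3,342 s.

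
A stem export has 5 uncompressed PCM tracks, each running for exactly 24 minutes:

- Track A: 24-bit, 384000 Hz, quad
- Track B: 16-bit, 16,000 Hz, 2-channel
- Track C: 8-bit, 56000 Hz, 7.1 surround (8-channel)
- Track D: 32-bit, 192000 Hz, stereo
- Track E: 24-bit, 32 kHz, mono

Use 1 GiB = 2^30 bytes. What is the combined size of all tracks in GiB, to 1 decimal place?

9.1 GiB

exactly 24 minutes = 1,440 s.
Track A: 384,000 × 1,440 × 3 × 4 = 6,635,520,000 bytes.
Track B: 16,000 × 1,440 × 2 × 2 = 92,160,000 bytes.
Track C: 56,000 × 1,440 × 1 × 8 = 645,120,000 bytes.
Track D: 192,000 × 1,440 × 4 × 2 = 2,211,840,000 bytes.
Track E: 32,000 × 1,440 × 3 × 1 = 138,240,000 bytes.
Total = 9,722,880,000 bytes = 9.1 GiB.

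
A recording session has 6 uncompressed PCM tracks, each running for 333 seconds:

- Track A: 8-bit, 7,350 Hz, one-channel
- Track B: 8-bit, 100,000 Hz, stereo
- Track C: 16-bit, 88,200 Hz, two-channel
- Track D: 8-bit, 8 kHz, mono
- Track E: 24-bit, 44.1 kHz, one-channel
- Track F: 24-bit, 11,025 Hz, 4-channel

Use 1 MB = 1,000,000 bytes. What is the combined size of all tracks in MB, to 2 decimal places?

Track A: 7,350 × 333 × 1 × 1 = 2,447,550 bytes.
Track B: 100,000 × 333 × 1 × 2 = 66,600,000 bytes.
Track C: 88,200 × 333 × 2 × 2 = 117,482,400 bytes.
Track D: 8,000 × 333 × 1 × 1 = 2,664,000 bytes.
Track E: 44,100 × 333 × 3 × 1 = 44,055,900 bytes.
Track F: 11,025 × 333 × 3 × 4 = 44,055,900 bytes.
Total = 277,305,750 bytes = 277.31 MB.

277.31 MB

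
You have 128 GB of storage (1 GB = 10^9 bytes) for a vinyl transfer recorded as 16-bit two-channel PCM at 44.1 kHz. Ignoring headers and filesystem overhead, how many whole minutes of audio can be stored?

12,093 minutes

Uncompressed byte rate = 44,100 × 2 × 2 = 176,400 bytes/s.
Capacity = 128 × 1,000,000,000 = 128,000,000,000 bytes.
128,000,000,000 / 176,400 ≈ 725623.58 s → 12,093 minutes.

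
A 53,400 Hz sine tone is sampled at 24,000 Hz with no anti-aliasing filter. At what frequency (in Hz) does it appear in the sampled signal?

Nyquist = 24,000/2 = 12,000 Hz; 53,400 Hz exceeds it.
Alias = |53,400 − 2×24,000| = |53,400 − 48,000| = 5,400 Hz.

5,400 Hz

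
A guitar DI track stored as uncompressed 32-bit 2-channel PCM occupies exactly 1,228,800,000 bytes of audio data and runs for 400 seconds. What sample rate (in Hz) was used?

Bytes = sample_rate × seconds × bytes_per_sample × channels.
sample_rate = 1,228,800,000 / (400 × 4 × 2) = 1,228,800,000 / 3,200 = 384,000 Hz.

384,000 Hz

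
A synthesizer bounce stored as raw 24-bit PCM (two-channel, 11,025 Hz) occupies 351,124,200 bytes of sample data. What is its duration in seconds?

Byte rate = 11,025 × 3 × 2 = 66,150 bytes/s.
Duration = 351,124,200 / 66,150 = 5,308 s.

5,308 seconds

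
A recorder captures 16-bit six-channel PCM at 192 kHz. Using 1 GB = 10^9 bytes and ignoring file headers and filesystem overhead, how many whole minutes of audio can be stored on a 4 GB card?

28 minutes

Uncompressed byte rate = 192,000 × 2 × 6 = 2,304,000 bytes/s.
Capacity = 4 × 1,000,000,000 = 4,000,000,000 bytes.
4,000,000,000 / 2,304,000 ≈ 1736.11 s → 28 minutes.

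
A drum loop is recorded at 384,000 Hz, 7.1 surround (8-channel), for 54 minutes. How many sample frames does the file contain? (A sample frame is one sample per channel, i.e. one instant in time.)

54 minutes = 3,240 s.
384,000 samples/s × 3,240 s = 1,244,160,000 frames.

1,244,160,000 sample frames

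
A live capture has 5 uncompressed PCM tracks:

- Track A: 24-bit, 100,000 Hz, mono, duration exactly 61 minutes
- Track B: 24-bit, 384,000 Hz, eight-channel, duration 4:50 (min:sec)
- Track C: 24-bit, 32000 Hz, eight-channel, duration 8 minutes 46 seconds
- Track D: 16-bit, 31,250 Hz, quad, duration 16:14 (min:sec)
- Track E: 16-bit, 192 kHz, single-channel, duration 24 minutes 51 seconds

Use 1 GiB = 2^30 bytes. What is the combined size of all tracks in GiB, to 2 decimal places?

4.65 GiB

Track A: exactly 61 minutes = 3,660 s; 100,000 × 3,660 × 3 × 1 = 1,098,000,000 bytes.
Track B: 4:50 (min:sec) = 290 s; 384,000 × 290 × 3 × 8 = 2,672,640,000 bytes.
Track C: 8 minutes 46 seconds = 526 s; 32,000 × 526 × 3 × 8 = 403,968,000 bytes.
Track D: 16:14 (min:sec) = 974 s; 31,250 × 974 × 2 × 4 = 243,500,000 bytes.
Track E: 24 minutes 51 seconds = 1,491 s; 192,000 × 1,491 × 2 × 1 = 572,544,000 bytes.
Total = 4,990,652,000 bytes = 4.65 GiB.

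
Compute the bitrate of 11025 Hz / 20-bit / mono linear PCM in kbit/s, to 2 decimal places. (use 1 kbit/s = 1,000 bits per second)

220.50 kbit/s

Bit rate = 11,025 × 20 × 1 = 220,500 bits/s.
= 220.50 kbit/s.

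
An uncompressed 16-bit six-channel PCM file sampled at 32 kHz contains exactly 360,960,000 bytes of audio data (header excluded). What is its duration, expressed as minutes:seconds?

Byte rate = 32,000 × 2 × 6 = 384,000 bytes/s.
Duration = 360,960,000 / 384,000 = 940 s.
940 s = 15:40.

15:40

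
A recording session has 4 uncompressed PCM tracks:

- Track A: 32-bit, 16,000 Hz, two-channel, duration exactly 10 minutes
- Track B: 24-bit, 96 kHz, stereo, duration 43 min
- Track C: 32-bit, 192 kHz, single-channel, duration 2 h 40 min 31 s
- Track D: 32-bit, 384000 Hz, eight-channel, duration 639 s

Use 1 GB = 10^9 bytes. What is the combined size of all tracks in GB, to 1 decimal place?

Track A: exactly 10 minutes = 600 s; 16,000 × 600 × 4 × 2 = 76,800,000 bytes.
Track B: 43 min = 2,580 s; 96,000 × 2,580 × 3 × 2 = 1,486,080,000 bytes.
Track C: 2 h 40 min 31 s = 9,631 s; 192,000 × 9,631 × 4 × 1 = 7,396,608,000 bytes.
Track D: 384,000 × 639 × 4 × 8 = 7,852,032,000 bytes.
Total = 16,811,520,000 bytes = 16.8 GB.

16.8 GB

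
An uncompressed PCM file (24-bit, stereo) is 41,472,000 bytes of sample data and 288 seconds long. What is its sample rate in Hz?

24,000 Hz

Bytes = sample_rate × seconds × bytes_per_sample × channels.
sample_rate = 41,472,000 / (288 × 3 × 2) = 41,472,000 / 1,728 = 24,000 Hz.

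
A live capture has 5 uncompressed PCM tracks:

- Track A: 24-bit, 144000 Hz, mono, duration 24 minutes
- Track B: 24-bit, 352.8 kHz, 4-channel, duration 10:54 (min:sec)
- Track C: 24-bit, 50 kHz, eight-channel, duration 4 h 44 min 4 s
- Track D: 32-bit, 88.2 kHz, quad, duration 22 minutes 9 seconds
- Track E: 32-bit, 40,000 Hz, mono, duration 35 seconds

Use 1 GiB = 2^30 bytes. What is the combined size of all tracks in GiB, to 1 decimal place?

Track A: 24 minutes = 1,440 s; 144,000 × 1,440 × 3 × 1 = 622,080,000 bytes.
Track B: 10:54 (min:sec) = 654 s; 352,800 × 654 × 3 × 4 = 2,768,774,400 bytes.
Track C: 4 h 44 min 4 s = 17,044 s; 50,000 × 17,044 × 3 × 8 = 20,452,800,000 bytes.
Track D: 22 minutes 9 seconds = 1,329 s; 88,200 × 1,329 × 4 × 4 = 1,875,484,800 bytes.
Track E: 40,000 × 35 × 4 × 1 = 5,600,000 bytes.
Total = 25,724,739,200 bytes = 24.0 GiB.

24.0 GiB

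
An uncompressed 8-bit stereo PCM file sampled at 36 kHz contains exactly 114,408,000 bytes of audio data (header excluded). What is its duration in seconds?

1,589 seconds

Byte rate = 36,000 × 1 × 2 = 72,000 bytes/s.
Duration = 114,408,000 / 72,000 = 1,589 s.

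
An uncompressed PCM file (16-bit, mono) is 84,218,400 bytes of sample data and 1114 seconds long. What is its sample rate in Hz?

37,800 Hz

Bytes = sample_rate × seconds × bytes_per_sample × channels.
sample_rate = 84,218,400 / (1,114 × 2 × 1) = 84,218,400 / 2,228 = 37,800 Hz.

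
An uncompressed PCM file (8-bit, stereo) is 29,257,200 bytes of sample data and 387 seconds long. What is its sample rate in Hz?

Bytes = sample_rate × seconds × bytes_per_sample × channels.
sample_rate = 29,257,200 / (387 × 1 × 2) = 29,257,200 / 774 = 37,800 Hz.

37,800 Hz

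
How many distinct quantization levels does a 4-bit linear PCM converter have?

16 levels

2^4 = 16.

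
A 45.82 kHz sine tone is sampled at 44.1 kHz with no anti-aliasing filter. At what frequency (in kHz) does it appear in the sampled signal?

Nyquist = 44,100/2 = 22,050 Hz; 45,820 Hz exceeds it.
Alias = |45,820 − 1×44,100| = |45,820 − 44,100| = 1,720 Hz = 1.72 kHz.

1.72 kHz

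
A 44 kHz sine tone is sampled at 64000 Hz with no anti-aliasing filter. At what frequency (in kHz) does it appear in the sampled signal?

20 kHz

Nyquist = 64,000/2 = 32,000 Hz; 44,000 Hz exceeds it.
Alias = |44,000 − 1×64,000| = |44,000 − 64,000| = 20,000 Hz = 20 kHz.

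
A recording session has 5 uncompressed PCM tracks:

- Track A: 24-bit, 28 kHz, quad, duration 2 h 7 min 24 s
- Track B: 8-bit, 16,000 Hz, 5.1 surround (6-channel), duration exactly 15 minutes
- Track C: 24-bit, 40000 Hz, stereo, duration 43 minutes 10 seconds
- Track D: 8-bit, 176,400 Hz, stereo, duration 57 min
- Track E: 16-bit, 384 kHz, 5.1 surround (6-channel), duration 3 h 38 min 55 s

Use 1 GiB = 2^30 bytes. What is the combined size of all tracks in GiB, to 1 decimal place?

60.5 GiB

Track A: 2 h 7 min 24 s = 7,644 s; 28,000 × 7,644 × 3 × 4 = 2,568,384,000 bytes.
Track B: exactly 15 minutes = 900 s; 16,000 × 900 × 1 × 6 = 86,400,000 bytes.
Track C: 43 minutes 10 seconds = 2,590 s; 40,000 × 2,590 × 3 × 2 = 621,600,000 bytes.
Track D: 57 min = 3,420 s; 176,400 × 3,420 × 1 × 2 = 1,206,576,000 bytes.
Track E: 3 h 38 min 55 s = 13,135 s; 384,000 × 13,135 × 2 × 6 = 60,526,080,000 bytes.
Total = 65,009,040,000 bytes = 60.5 GiB.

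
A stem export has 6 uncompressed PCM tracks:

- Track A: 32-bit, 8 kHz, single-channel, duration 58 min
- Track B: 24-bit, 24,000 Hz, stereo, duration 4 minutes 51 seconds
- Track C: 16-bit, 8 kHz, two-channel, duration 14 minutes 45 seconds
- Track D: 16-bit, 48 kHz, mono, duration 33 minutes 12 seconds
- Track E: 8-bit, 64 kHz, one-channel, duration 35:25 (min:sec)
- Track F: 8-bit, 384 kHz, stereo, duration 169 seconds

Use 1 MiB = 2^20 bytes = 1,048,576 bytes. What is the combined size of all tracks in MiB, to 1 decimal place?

Track A: 58 min = 3,480 s; 8,000 × 3,480 × 4 × 1 = 111,360,000 bytes.
Track B: 4 minutes 51 seconds = 291 s; 24,000 × 291 × 3 × 2 = 41,904,000 bytes.
Track C: 14 minutes 45 seconds = 885 s; 8,000 × 885 × 2 × 2 = 28,320,000 bytes.
Track D: 33 minutes 12 seconds = 1,992 s; 48,000 × 1,992 × 2 × 1 = 191,232,000 bytes.
Track E: 35:25 (min:sec) = 2,125 s; 64,000 × 2,125 × 1 × 1 = 136,000,000 bytes.
Track F: 384,000 × 169 × 1 × 2 = 129,792,000 bytes.
Total = 638,608,000 bytes = 609.0 MiB.

609.0 MiB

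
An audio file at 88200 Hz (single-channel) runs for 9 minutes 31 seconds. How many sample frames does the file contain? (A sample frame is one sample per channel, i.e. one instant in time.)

50,362,200 sample frames

9 minutes 31 seconds = 571 s.
88,200 samples/s × 571 s = 50,362,200 frames.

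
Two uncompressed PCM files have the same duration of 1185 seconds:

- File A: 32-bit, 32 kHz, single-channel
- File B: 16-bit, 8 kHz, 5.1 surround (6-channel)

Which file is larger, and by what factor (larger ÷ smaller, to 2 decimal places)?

File A, by a factor of 1.33

File A: 32,000 × 4 × 1 = 128,000 bytes/s.
File B: 8,000 × 2 × 6 = 96,000 bytes/s.
File A is larger; ratio = 151,680,000 / 113,760,000 = 1.33.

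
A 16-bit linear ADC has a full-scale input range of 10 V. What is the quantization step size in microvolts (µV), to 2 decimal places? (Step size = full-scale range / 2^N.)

152.59 µV

10 V / 2^16 = 10 / 65,536 V = 152.59 µV.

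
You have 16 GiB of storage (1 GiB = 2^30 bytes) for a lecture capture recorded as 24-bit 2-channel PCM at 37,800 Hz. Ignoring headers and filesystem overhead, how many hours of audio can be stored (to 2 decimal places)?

Uncompressed byte rate = 37,800 × 3 × 2 = 226,800 bytes/s.
Capacity = 16 × 1,073,741,824 = 17,179,869,184 bytes.
17,179,869,184 / 226,800 ≈ 75748.98 s → 21.04 hours.

21.04 hours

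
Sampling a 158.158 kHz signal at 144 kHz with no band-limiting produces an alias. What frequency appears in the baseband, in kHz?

Nyquist = 144,000/2 = 72,000 Hz; 158,158 Hz exceeds it.
Alias = |158,158 − 1×144,000| = |158,158 − 144,000| = 14,158 Hz = 14.158 kHz.

14.158 kHz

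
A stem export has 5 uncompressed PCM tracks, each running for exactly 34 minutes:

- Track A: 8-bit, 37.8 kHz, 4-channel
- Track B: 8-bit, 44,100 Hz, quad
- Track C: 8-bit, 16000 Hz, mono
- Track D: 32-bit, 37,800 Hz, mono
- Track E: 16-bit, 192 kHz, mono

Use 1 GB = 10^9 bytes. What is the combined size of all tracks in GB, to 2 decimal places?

1.79 GB

exactly 34 minutes = 2,040 s.
Track A: 37,800 × 2,040 × 1 × 4 = 308,448,000 bytes.
Track B: 44,100 × 2,040 × 1 × 4 = 359,856,000 bytes.
Track C: 16,000 × 2,040 × 1 × 1 = 32,640,000 bytes.
Track D: 37,800 × 2,040 × 4 × 1 = 308,448,000 bytes.
Track E: 192,000 × 2,040 × 2 × 1 = 783,360,000 bytes.
Total = 1,792,752,000 bytes = 1.79 GB.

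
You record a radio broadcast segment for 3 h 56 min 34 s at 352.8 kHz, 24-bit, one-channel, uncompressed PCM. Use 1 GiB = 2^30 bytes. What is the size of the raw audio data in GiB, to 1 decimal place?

Duration = 3 h 56 min 34 s = 14,194 s.
Bytes = 352,800 samples/s × 14,194 s × 3 bytes/sample × 1 ch = 15,022,929,600 bytes.
15,022,929,600 / 1,073,741,824 = 14.0 GiB.

14.0 GiB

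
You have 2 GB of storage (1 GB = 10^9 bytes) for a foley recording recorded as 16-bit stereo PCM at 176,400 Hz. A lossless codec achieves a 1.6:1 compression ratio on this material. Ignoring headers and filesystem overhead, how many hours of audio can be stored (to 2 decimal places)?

Uncompressed byte rate = 176,400 × 2 × 2 = 705,600 bytes/s.
After 1.6:1 compression, effective rate ≈ 441000 bytes/s.
Capacity = 2 × 1,000,000,000 = 2,000,000,000 bytes.
2,000,000,000 / effective rate ≈ 4535.15 s → 1.26 hours.

1.26 hours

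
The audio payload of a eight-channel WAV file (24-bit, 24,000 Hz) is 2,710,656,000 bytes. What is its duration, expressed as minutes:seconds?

78:26

Byte rate = 24,000 × 3 × 8 = 576,000 bytes/s.
Duration = 2,710,656,000 / 576,000 = 4,706 s.
4,706 s = 78:26.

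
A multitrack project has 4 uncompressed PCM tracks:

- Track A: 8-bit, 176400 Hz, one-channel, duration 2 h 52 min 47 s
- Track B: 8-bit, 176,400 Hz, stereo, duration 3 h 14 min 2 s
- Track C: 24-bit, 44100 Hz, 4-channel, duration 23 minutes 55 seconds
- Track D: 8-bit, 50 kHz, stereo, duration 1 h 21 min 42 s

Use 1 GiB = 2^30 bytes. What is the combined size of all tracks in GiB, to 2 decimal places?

Track A: 2 h 52 min 47 s = 10,367 s; 176,400 × 10,367 × 1 × 1 = 1,828,738,800 bytes.
Track B: 3 h 14 min 2 s = 11,642 s; 176,400 × 11,642 × 1 × 2 = 4,107,297,600 bytes.
Track C: 23 minutes 55 seconds = 1,435 s; 44,100 × 1,435 × 3 × 4 = 759,402,000 bytes.
Track D: 1 h 21 min 42 s = 4,902 s; 50,000 × 4,902 × 1 × 2 = 490,200,000 bytes.
Total = 7,185,638,400 bytes = 6.69 GiB.

6.69 GiB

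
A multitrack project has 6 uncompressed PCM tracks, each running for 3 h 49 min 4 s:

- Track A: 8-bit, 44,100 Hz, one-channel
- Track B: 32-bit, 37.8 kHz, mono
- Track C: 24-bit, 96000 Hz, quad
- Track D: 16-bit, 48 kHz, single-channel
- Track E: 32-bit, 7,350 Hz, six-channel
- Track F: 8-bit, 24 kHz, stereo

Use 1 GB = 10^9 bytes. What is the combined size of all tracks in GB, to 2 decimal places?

3 h 49 min 4 s = 13,744 s.
Track A: 44,100 × 13,744 × 1 × 1 = 606,110,400 bytes.
Track B: 37,800 × 13,744 × 4 × 1 = 2,078,092,800 bytes.
Track C: 96,000 × 13,744 × 3 × 4 = 15,833,088,000 bytes.
Track D: 48,000 × 13,744 × 2 × 1 = 1,319,424,000 bytes.
Track E: 7,350 × 13,744 × 4 × 6 = 2,424,441,600 bytes.
Track F: 24,000 × 13,744 × 1 × 2 = 659,712,000 bytes.
Total = 22,920,868,800 bytes = 22.92 GB.

22.92 GB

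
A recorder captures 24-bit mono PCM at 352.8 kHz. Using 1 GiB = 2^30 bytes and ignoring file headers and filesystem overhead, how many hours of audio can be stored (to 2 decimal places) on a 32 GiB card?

9.02 hours

Uncompressed byte rate = 352,800 × 3 × 1 = 1,058,400 bytes/s.
Capacity = 32 × 1,073,741,824 = 34,359,738,368 bytes.
34,359,738,368 / 1,058,400 ≈ 32463.85 s → 9.02 hours.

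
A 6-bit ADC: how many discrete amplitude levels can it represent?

64 levels

2^6 = 64.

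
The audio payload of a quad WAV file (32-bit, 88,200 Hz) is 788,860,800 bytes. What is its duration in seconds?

Byte rate = 88,200 × 4 × 4 = 1,411,200 bytes/s.
Duration = 788,860,800 / 1,411,200 = 559 s.

559 seconds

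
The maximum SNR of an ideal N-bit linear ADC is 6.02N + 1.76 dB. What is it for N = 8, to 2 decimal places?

49.92 dB

6.02 × 8 + 1.76 = 49.92 dB.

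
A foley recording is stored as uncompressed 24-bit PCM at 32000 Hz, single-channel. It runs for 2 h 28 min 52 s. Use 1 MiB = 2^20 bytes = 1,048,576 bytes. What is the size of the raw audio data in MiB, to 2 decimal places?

Duration = 2 h 28 min 52 s = 8,932 s.
Bytes = 32,000 samples/s × 8,932 s × 3 bytes/sample × 1 ch = 857,472,000 bytes.
857,472,000 / 1,048,576 = 817.75 MiB.

817.75 MiB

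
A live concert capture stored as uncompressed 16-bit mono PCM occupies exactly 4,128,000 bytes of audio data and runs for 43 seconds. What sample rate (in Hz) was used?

Bytes = sample_rate × seconds × bytes_per_sample × channels.
sample_rate = 4,128,000 / (43 × 2 × 1) = 4,128,000 / 86 = 48,000 Hz.

48,000 Hz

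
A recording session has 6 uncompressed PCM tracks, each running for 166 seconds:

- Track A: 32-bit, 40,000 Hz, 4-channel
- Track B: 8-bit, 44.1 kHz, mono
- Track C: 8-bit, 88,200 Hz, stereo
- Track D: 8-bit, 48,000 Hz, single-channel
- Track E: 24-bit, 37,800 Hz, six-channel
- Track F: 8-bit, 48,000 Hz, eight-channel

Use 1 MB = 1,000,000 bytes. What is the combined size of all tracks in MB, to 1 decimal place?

Track A: 40,000 × 166 × 4 × 4 = 106,240,000 bytes.
Track B: 44,100 × 166 × 1 × 1 = 7,320,600 bytes.
Track C: 88,200 × 166 × 1 × 2 = 29,282,400 bytes.
Track D: 48,000 × 166 × 1 × 1 = 7,968,000 bytes.
Track E: 37,800 × 166 × 3 × 6 = 112,946,400 bytes.
Track F: 48,000 × 166 × 1 × 8 = 63,744,000 bytes.
Total = 327,501,400 bytes = 327.5 MB.

327.5 MB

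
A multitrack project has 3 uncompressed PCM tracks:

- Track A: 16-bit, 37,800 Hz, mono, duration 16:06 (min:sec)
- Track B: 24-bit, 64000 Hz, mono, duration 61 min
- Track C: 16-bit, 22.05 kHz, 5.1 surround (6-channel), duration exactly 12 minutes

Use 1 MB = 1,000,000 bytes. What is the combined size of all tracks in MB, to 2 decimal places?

Track A: 16:06 (min:sec) = 966 s; 37,800 × 966 × 2 × 1 = 73,029,600 bytes.
Track B: 61 min = 3,660 s; 64,000 × 3,660 × 3 × 1 = 702,720,000 bytes.
Track C: exactly 12 minutes = 720 s; 22,050 × 720 × 2 × 6 = 190,512,000 bytes.
Total = 966,261,600 bytes = 966.26 MB.

966.26 MB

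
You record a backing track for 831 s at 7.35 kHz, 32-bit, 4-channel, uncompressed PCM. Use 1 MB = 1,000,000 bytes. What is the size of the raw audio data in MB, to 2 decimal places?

97.73 MB

Bytes = 7,350 samples/s × 831 s × 4 bytes/sample × 4 ch = 97,725,600 bytes.
97,725,600 / 1,000,000 = 97.73 MB.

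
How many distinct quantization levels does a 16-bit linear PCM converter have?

65,536 levels

2^16 = 65,536.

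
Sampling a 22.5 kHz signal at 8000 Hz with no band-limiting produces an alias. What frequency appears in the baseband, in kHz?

Nyquist = 8,000/2 = 4,000 Hz; 22,500 Hz exceeds it.
Alias = |22,500 − 3×8,000| = |22,500 − 24,000| = 1,500 Hz = 1.5 kHz.

1.5 kHz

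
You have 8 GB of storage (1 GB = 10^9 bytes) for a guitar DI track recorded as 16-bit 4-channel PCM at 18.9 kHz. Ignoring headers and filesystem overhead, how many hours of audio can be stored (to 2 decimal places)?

Uncompressed byte rate = 18,900 × 2 × 4 = 151,200 bytes/s.
Capacity = 8 × 1,000,000,000 = 8,000,000,000 bytes.
8,000,000,000 / 151,200 ≈ 52910.05 s → 14.70 hours.

14.70 hours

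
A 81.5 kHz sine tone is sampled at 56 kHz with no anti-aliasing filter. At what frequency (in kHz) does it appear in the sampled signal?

25.5 kHz

Nyquist = 56,000/2 = 28,000 Hz; 81,500 Hz exceeds it.
Alias = |81,500 − 1×56,000| = |81,500 − 56,000| = 25,500 Hz = 25.5 kHz.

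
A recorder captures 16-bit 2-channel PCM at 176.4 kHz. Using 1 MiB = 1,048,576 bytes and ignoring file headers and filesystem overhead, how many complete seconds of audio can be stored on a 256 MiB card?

380 seconds

Uncompressed byte rate = 176,400 × 2 × 2 = 705,600 bytes/s.
Capacity = 256 × 1,048,576 = 268,435,456 bytes.
268,435,456 / 705,600 ≈ 380.44 s → 380 seconds.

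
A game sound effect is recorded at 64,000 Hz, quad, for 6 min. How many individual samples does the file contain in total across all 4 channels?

92,160,000 samples

6 min = 360 s.
64,000 × 360 s × 4 ch = 92,160,000 samples.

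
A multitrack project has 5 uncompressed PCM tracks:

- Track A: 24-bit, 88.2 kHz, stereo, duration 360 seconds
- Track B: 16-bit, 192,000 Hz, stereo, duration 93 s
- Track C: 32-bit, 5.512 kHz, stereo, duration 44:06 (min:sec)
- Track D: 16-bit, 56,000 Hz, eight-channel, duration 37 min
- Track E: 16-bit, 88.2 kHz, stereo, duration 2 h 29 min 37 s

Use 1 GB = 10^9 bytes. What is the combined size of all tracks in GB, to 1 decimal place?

5.5 GB

Track A: 88,200 × 360 × 3 × 2 = 190,512,000 bytes.
Track B: 192,000 × 93 × 2 × 2 = 71,424,000 bytes.
Track C: 44:06 (min:sec) = 2,646 s; 5,512 × 2,646 × 4 × 2 = 116,678,016 bytes.
Track D: 37 min = 2,220 s; 56,000 × 2,220 × 2 × 8 = 1,989,120,000 bytes.
Track E: 2 h 29 min 37 s = 8,977 s; 88,200 × 8,977 × 2 × 2 = 3,167,085,600 bytes.
Total = 5,534,819,616 bytes = 5.5 GB.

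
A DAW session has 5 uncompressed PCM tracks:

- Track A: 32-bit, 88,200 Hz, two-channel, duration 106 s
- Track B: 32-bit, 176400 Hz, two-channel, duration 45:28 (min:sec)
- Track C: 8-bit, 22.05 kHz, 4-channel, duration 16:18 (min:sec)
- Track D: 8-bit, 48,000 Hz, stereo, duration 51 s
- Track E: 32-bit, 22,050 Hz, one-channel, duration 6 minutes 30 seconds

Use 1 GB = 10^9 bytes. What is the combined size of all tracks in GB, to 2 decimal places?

4.05 GB

Track A: 88,200 × 106 × 4 × 2 = 74,793,600 bytes.
Track B: 45:28 (min:sec) = 2,728 s; 176,400 × 2,728 × 4 × 2 = 3,849,753,600 bytes.
Track C: 16:18 (min:sec) = 978 s; 22,050 × 978 × 1 × 4 = 86,259,600 bytes.
Track D: 48,000 × 51 × 1 × 2 = 4,896,000 bytes.
Track E: 6 minutes 30 seconds = 390 s; 22,050 × 390 × 4 × 1 = 34,398,000 bytes.
Total = 4,050,100,800 bytes = 4.05 GB.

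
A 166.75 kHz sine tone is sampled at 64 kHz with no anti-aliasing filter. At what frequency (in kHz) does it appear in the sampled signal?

25.25 kHz

Nyquist = 64,000/2 = 32,000 Hz; 166,750 Hz exceeds it.
Alias = |166,750 − 3×64,000| = |166,750 − 192,000| = 25,250 Hz = 25.25 kHz.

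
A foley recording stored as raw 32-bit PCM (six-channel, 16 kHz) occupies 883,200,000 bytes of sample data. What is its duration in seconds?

2,300 seconds

Byte rate = 16,000 × 4 × 6 = 384,000 bytes/s.
Duration = 883,200,000 / 384,000 = 2,300 s.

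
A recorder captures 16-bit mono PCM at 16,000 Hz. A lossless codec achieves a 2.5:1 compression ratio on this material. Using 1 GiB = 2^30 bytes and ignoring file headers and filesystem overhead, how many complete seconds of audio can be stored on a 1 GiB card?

83,886 seconds

Uncompressed byte rate = 16,000 × 2 × 1 = 32,000 bytes/s.
After 2.5:1 compression, effective rate ≈ 12800 bytes/s.
Capacity = 1 × 1,073,741,824 = 1,073,741,824 bytes.
1,073,741,824 / effective rate ≈ 83886.08 s → 83,886 seconds.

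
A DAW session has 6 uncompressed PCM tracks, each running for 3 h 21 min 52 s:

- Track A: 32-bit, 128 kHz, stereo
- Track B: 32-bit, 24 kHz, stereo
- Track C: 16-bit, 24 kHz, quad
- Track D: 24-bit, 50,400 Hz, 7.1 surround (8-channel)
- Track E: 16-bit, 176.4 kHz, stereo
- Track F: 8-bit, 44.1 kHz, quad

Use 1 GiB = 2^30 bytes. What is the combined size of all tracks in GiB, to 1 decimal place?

3 h 21 min 52 s = 12,112 s.
Track A: 128,000 × 12,112 × 4 × 2 = 12,402,688,000 bytes.
Track B: 24,000 × 12,112 × 4 × 2 = 2,325,504,000 bytes.
Track C: 24,000 × 12,112 × 2 × 4 = 2,325,504,000 bytes.
Track D: 50,400 × 12,112 × 3 × 8 = 14,650,675,200 bytes.
Track E: 176,400 × 12,112 × 2 × 2 = 8,546,227,200 bytes.
Track F: 44,100 × 12,112 × 1 × 4 = 2,136,556,800 bytes.
Total = 42,387,155,200 bytes = 39.5 GiB.

39.5 GiB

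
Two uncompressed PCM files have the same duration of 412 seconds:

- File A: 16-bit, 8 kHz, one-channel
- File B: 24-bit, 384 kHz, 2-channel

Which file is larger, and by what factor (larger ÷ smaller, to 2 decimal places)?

File B, by a factor of 144.00

File A: 8,000 × 2 × 1 = 16,000 bytes/s.
File B: 384,000 × 3 × 2 = 2,304,000 bytes/s.
File B is larger; ratio = 949,248,000 / 6,592,000 = 144.00.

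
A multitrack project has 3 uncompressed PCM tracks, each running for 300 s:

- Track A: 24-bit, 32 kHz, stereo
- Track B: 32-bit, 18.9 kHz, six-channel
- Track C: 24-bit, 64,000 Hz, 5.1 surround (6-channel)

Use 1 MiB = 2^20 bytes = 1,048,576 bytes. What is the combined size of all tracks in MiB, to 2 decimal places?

514.30 MiB

Track A: 32,000 × 300 × 3 × 2 = 57,600,000 bytes.
Track B: 18,900 × 300 × 4 × 6 = 136,080,000 bytes.
Track C: 64,000 × 300 × 3 × 6 = 345,600,000 bytes.
Total = 539,280,000 bytes = 514.30 MiB.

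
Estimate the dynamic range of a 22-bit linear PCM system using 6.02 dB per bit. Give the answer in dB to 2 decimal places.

132.44 dB

22 × 6.02 = 132.44 dB.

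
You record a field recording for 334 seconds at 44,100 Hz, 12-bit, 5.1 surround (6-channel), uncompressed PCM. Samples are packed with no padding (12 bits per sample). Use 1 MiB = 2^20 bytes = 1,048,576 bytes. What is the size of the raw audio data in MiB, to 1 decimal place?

126.4 MiB

Bits = 44,100 × 334 × 12 × 6 = 1,060,516,800 bits = 132,564,600 bytes.
132,564,600 / 1,048,576 = 126.4 MiB.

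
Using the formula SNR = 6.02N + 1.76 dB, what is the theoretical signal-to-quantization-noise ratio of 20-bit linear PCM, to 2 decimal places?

6.02 × 20 + 1.76 = 122.16 dB.

122.16 dB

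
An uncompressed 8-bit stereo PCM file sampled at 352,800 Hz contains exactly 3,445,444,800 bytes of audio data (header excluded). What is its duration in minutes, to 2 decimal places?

Byte rate = 352,800 × 1 × 2 = 705,600 bytes/s.
Duration = 3,445,444,800 / 705,600 = 4,883 s.
4,883 s / 60 = 81.38 minutes.

81.38 minutes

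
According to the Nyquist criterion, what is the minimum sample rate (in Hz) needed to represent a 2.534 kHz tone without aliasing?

5,068 Hz

Minimum sample rate = 2 × 2,534 Hz = 5,068 Hz.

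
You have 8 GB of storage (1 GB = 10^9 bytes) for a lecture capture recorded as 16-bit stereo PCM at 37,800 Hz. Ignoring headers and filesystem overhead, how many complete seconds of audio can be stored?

52,910 seconds

Uncompressed byte rate = 37,800 × 2 × 2 = 151,200 bytes/s.
Capacity = 8 × 1,000,000,000 = 8,000,000,000 bytes.
8,000,000,000 / 151,200 ≈ 52910.05 s → 52,910 seconds.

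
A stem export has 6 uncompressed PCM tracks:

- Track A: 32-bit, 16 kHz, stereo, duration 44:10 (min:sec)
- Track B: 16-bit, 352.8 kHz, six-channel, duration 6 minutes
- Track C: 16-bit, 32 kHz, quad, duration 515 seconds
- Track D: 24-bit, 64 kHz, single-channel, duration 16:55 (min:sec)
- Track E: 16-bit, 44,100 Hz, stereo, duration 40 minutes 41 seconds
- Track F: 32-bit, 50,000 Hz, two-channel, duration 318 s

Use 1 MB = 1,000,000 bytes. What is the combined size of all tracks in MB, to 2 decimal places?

2747.81 MB

Track A: 44:10 (min:sec) = 2,650 s; 16,000 × 2,650 × 4 × 2 = 339,200,000 bytes.
Track B: 6 minutes = 360 s; 352,800 × 360 × 2 × 6 = 1,524,096,000 bytes.
Track C: 32,000 × 515 × 2 × 4 = 131,840,000 bytes.
Track D: 16:55 (min:sec) = 1,015 s; 64,000 × 1,015 × 3 × 1 = 194,880,000 bytes.
Track E: 40 minutes 41 seconds = 2,441 s; 44,100 × 2,441 × 2 × 2 = 430,592,400 bytes.
Track F: 50,000 × 318 × 4 × 2 = 127,200,000 bytes.
Total = 2,747,808,400 bytes = 2747.81 MB.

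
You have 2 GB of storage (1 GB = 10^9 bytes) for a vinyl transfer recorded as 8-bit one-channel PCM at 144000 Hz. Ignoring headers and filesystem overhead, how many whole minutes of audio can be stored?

Uncompressed byte rate = 144,000 × 1 × 1 = 144,000 bytes/s.
Capacity = 2 × 1,000,000,000 = 2,000,000,000 bytes.
2,000,000,000 / 144,000 ≈ 13888.89 s → 231 minutes.

231 minutes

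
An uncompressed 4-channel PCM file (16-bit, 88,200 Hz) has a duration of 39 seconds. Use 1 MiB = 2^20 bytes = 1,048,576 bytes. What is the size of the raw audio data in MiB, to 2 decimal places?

Bytes = 88,200 samples/s × 39 s × 2 bytes/sample × 4 ch = 27,518,400 bytes.
27,518,400 / 1,048,576 = 26.24 MiB.

26.24 MiB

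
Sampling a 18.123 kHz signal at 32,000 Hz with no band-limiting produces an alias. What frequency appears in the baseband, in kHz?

13.877 kHz

Nyquist = 32,000/2 = 16,000 Hz; 18,123 Hz exceeds it.
Alias = |18,123 − 1×32,000| = |18,123 − 32,000| = 13,877 Hz = 13.877 kHz.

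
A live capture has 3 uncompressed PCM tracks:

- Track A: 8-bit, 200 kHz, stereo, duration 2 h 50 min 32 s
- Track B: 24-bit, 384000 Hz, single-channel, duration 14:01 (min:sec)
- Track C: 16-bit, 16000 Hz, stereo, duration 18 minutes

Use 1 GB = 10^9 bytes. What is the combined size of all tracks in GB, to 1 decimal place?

Track A: 2 h 50 min 32 s = 10,232 s; 200,000 × 10,232 × 1 × 2 = 4,092,800,000 bytes.
Track B: 14:01 (min:sec) = 841 s; 384,000 × 841 × 3 × 1 = 968,832,000 bytes.
Track C: 18 minutes = 1,080 s; 16,000 × 1,080 × 2 × 2 = 69,120,000 bytes.
Total = 5,130,752,000 bytes = 5.1 GB.

5.1 GB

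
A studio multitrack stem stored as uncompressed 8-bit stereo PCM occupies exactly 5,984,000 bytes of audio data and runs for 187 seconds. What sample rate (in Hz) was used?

16,000 Hz

Bytes = sample_rate × seconds × bytes_per_sample × channels.
sample_rate = 5,984,000 / (187 × 1 × 2) = 5,984,000 / 374 = 16,000 Hz.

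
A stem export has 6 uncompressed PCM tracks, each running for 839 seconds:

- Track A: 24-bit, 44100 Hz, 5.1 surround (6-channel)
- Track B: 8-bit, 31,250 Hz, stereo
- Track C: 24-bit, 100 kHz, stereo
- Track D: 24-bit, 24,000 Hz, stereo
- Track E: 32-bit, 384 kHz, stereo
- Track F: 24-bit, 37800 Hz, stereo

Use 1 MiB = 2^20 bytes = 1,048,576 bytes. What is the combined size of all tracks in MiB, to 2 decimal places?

Track A: 44,100 × 839 × 3 × 6 = 665,998,200 bytes.
Track B: 31,250 × 839 × 1 × 2 = 52,437,500 bytes.
Track C: 100,000 × 839 × 3 × 2 = 503,400,000 bytes.
Track D: 24,000 × 839 × 3 × 2 = 120,816,000 bytes.
Track E: 384,000 × 839 × 4 × 2 = 2,577,408,000 bytes.
Track F: 37,800 × 839 × 3 × 2 = 190,285,200 bytes.
Total = 4,110,344,900 bytes = 3919.93 MiB.

3919.93 MiB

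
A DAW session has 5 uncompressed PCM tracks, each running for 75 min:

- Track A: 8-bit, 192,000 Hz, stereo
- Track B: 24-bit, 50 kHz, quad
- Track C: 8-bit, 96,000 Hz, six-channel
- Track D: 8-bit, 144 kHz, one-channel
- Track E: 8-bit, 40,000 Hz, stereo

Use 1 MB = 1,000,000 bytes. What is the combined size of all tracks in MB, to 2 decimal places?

75 min = 4,500 s.
Track A: 192,000 × 4,500 × 1 × 2 = 1,728,000,000 bytes.
Track B: 50,000 × 4,500 × 3 × 4 = 2,700,000,000 bytes.
Track C: 96,000 × 4,500 × 1 × 6 = 2,592,000,000 bytes.
Track D: 144,000 × 4,500 × 1 × 1 = 648,000,000 bytes.
Track E: 40,000 × 4,500 × 1 × 2 = 360,000,000 bytes.
Total = 8,028,000,000 bytes = 8028.00 MB.

8028.00 MB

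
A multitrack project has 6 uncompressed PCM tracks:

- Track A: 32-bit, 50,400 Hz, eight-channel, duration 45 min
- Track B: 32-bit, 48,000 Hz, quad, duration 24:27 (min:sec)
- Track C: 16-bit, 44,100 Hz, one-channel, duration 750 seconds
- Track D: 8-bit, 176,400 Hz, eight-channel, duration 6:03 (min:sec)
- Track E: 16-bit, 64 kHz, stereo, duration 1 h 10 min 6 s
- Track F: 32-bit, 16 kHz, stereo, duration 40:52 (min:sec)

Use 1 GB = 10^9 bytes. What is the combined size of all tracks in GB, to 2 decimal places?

Track A: 45 min = 2,700 s; 50,400 × 2,700 × 4 × 8 = 4,354,560,000 bytes.
Track B: 24:27 (min:sec) = 1,467 s; 48,000 × 1,467 × 4 × 4 = 1,126,656,000 bytes.
Track C: 44,100 × 750 × 2 × 1 = 66,150,000 bytes.
Track D: 6:03 (min:sec) = 363 s; 176,400 × 363 × 1 × 8 = 512,265,600 bytes.
Track E: 1 h 10 min 6 s = 4,206 s; 64,000 × 4,206 × 2 × 2 = 1,076,736,000 bytes.
Track F: 40:52 (min:sec) = 2,452 s; 16,000 × 2,452 × 4 × 2 = 313,856,000 bytes.
Total = 7,450,223,600 bytes = 7.45 GB.

7.45 GB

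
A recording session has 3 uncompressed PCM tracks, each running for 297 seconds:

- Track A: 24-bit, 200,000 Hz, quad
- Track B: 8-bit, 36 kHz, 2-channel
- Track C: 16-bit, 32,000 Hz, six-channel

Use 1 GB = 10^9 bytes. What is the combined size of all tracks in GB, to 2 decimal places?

Track A: 200,000 × 297 × 3 × 4 = 712,800,000 bytes.
Track B: 36,000 × 297 × 1 × 2 = 21,384,000 bytes.
Track C: 32,000 × 297 × 2 × 6 = 114,048,000 bytes.
Total = 848,232,000 bytes = 0.85 GB.

0.85 GB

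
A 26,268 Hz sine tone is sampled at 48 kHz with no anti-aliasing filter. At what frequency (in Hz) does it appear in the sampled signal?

Nyquist = 48,000/2 = 24,000 Hz; 26,268 Hz exceeds it.
Alias = |26,268 − 1×48,000| = |26,268 − 48,000| = 21,732 Hz.

21,732 Hz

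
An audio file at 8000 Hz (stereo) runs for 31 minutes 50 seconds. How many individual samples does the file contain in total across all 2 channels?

31 minutes 50 seconds = 1,910 s.
8,000 × 1,910 s × 2 ch = 30,560,000 samples.

30,560,000 samples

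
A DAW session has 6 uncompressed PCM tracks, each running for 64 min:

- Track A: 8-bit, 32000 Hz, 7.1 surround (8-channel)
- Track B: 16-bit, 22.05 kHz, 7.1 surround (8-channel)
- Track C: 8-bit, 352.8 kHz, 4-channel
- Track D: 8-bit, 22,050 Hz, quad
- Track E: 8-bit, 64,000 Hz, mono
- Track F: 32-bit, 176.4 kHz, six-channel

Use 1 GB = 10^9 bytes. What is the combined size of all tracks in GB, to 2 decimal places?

24.60 GB

64 min = 3,840 s.
Track A: 32,000 × 3,840 × 1 × 8 = 983,040,000 bytes.
Track B: 22,050 × 3,840 × 2 × 8 = 1,354,752,000 bytes.
Track C: 352,800 × 3,840 × 1 × 4 = 5,419,008,000 bytes.
Track D: 22,050 × 3,840 × 1 × 4 = 338,688,000 bytes.
Track E: 64,000 × 3,840 × 1 × 1 = 245,760,000 bytes.
Track F: 176,400 × 3,840 × 4 × 6 = 16,257,024,000 bytes.
Total = 24,598,272,000 bytes = 24.60 GB.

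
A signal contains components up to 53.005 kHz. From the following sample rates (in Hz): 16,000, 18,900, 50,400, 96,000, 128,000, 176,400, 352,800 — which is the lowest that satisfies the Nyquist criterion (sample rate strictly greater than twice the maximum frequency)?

Need sample rate > 2 × 53,005 = 106,010 Hz.
Lowest listed rate above 106,010 Hz is 128,000 Hz.

128,000 Hz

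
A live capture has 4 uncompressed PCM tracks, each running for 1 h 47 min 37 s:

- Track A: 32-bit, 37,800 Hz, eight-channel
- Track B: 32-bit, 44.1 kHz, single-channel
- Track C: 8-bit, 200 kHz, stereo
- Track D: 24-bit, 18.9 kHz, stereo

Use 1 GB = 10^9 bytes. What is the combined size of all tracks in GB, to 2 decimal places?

1 h 47 min 37 s = 6,457 s.
Track A: 37,800 × 6,457 × 4 × 8 = 7,810,387,200 bytes.
Track B: 44,100 × 6,457 × 4 × 1 = 1,139,014,800 bytes.
Track C: 200,000 × 6,457 × 1 × 2 = 2,582,800,000 bytes.
Track D: 18,900 × 6,457 × 3 × 2 = 732,223,800 bytes.
Total = 12,264,425,800 bytes = 12.26 GB.

12.26 GB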